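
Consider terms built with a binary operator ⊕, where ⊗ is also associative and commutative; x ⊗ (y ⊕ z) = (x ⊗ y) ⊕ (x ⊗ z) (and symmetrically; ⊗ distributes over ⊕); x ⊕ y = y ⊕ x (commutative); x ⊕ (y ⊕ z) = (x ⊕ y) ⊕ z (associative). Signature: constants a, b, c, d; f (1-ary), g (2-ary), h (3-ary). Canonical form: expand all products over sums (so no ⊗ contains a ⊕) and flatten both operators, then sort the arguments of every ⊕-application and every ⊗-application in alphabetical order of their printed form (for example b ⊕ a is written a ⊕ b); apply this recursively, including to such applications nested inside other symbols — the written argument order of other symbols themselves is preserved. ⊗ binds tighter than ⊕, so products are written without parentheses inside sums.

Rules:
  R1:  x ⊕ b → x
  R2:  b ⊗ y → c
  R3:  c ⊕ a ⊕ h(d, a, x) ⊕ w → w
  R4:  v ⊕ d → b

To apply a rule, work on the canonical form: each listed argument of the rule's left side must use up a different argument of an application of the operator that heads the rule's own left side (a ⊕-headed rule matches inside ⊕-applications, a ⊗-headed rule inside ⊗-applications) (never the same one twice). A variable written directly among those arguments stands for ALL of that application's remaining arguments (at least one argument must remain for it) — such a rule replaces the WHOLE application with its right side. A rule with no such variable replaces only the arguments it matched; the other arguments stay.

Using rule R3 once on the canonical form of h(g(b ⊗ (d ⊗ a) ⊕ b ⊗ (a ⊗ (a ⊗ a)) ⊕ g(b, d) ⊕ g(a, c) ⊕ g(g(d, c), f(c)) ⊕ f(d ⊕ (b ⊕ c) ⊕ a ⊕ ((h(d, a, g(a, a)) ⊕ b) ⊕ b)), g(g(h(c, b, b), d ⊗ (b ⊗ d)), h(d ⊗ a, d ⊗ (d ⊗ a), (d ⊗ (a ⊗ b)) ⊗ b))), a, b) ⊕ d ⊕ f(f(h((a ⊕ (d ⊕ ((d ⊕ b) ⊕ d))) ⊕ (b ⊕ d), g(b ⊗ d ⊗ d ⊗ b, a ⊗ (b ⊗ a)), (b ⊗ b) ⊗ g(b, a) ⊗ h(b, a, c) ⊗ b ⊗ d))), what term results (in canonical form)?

Answer: d ⊕ f(f(h(a ⊕ b ⊕ b ⊕ d ⊕ d ⊕ d ⊕ d, g(b ⊗ b ⊗ d ⊗ d, a ⊗ a ⊗ b), b ⊗ b ⊗ b ⊗ d ⊗ g(b, a) ⊗ h(b, a, c)))) ⊕ h(g(a ⊗ a ⊗ a ⊗ b ⊕ a ⊗ b ⊗ d ⊕ f(b ⊕ b ⊕ b ⊕ d) ⊕ g(a, c) ⊕ g(b, d) ⊕ g(g(d, c), f(c)), g(g(h(c, b, b), b ⊗ d ⊗ d), h(a ⊗ d, a ⊗ d ⊗ d, a ⊗ b ⊗ b ⊗ d))), a, b)

Derivation:
Canonical form:  d ⊕ f(f(h(a ⊕ b ⊕ b ⊕ d ⊕ d ⊕ d ⊕ d, g(b ⊗ b ⊗ d ⊗ d, a ⊗ a ⊗ b), b ⊗ b ⊗ b ⊗ d ⊗ g(b, a) ⊗ h(b, a, c)))) ⊕ h(g(a ⊗ a ⊗ a ⊗ b ⊕ a ⊗ b ⊗ d ⊕ f(a ⊕ b ⊕ b ⊕ b ⊕ c ⊕ d ⊕ h(d, a, g(a, a))) ⊕ g(a, c) ⊕ g(b, d) ⊕ g(g(d, c), f(c)), g(g(h(c, b, b), b ⊗ d ⊗ d), h(a ⊗ d, a ⊗ d ⊗ d, a ⊗ b ⊗ b ⊗ d))), a, b)
Match R3:  consume a, c, h(d, a, g(a, a));  w := b ⊕ b ⊕ b ⊕ d, x := g(a, a)
The extension variable absorbs all remaining arguments, so the whole application is rewritten.
New term:  d ⊕ f(f(h(a ⊕ b ⊕ b ⊕ d ⊕ d ⊕ d ⊕ d, g(b ⊗ b ⊗ d ⊗ d, a ⊗ a ⊗ b), b ⊗ b ⊗ b ⊗ d ⊗ g(b, a) ⊗ h(b, a, c)))) ⊕ h(g(a ⊗ a ⊗ a ⊗ b ⊕ a ⊗ b ⊗ d ⊕ f(b ⊕ b ⊕ b ⊕ d) ⊕ g(a, c) ⊕ g(b, d) ⊕ g(g(d, c), f(c)), g(g(h(c, b, b), b ⊗ d ⊗ d), h(a ⊗ d, a ⊗ d ⊗ d, a ⊗ b ⊗ b ⊗ d))), a, b)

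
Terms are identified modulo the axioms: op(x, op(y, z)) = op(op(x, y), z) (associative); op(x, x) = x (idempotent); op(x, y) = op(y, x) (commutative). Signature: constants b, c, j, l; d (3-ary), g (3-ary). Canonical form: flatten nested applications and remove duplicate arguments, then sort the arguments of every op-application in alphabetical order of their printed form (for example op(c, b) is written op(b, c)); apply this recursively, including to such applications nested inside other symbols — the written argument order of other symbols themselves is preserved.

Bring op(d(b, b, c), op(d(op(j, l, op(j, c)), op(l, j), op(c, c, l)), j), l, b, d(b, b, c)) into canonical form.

Merge nested applications:  op(d(b, b, c), d(op(j, l, op(j, c)), op(l, j), op(c, c, l)), j, l, b, d(b, b, c))
Inside:  d(op(j, l, op(j, c)), op(l, j), op(c, c, l))  →  d(op(c, j, l), op(j, l), op(c, l))
Deduplicate:  drop duplicate d(b, b, c)
Sort:  op(b, d(b, b, c), d(op(c, j, l), op(j, l), op(c, l)), j, l)

Answer: op(b, d(b, b, c), d(op(c, j, l), op(j, l), op(c, l)), j, l)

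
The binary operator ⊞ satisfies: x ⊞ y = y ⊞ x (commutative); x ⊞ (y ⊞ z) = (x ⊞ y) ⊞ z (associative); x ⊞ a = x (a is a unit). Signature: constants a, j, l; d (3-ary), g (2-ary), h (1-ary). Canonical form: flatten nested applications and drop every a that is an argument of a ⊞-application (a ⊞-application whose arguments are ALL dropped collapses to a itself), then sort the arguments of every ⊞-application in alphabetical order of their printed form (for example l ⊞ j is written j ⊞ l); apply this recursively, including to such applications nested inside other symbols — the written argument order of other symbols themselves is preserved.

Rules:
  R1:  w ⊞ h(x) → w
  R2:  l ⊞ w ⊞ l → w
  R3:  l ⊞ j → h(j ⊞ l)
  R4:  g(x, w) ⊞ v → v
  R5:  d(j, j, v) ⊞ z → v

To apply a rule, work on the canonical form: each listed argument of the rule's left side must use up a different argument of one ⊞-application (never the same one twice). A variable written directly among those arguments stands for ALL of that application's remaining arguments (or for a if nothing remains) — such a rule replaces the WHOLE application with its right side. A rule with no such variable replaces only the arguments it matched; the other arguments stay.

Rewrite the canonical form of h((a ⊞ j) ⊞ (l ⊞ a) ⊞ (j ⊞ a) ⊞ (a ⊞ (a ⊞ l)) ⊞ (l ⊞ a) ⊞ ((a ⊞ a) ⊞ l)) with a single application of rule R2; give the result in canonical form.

Answer: h(j ⊞ j ⊞ l ⊞ l)

Derivation:
Canonical form:  h(j ⊞ j ⊞ l ⊞ l ⊞ l ⊞ l)
R2 matches:  uses l, l;  w := j ⊞ j ⊞ l ⊞ l
Every leftover argument binds to the variable; the entire application is replaced.
Giving:  h(j ⊞ j ⊞ l ⊞ l)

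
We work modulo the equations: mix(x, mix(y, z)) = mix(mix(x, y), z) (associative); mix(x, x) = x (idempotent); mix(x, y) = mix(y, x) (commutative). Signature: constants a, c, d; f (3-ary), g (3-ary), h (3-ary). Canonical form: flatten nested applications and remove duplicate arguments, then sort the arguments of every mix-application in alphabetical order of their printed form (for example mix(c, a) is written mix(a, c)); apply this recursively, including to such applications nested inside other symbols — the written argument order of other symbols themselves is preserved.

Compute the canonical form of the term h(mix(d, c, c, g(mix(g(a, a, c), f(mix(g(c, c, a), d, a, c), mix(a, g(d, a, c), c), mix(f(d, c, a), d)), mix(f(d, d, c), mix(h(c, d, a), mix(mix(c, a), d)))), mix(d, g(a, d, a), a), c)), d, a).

Answer: h(mix(c, d, g(mix(a, c, d, f(d, d, c), f(mix(a, c, d, g(c, c, a)), mix(a, c, g(d, a, c)), mix(d, f(d, c, a))), g(a, a, c), h(c, d, a)), mix(a, d, g(a, d, a)), c)), d, a)

Derivation:
Work inside:  mix(d, c, c, g(mix(g(a, a, c), f(mix(g(c, c, a), d, a, c), mix(a, g(d, a, c), c), mix(f(d, c, a), d)), mix(f(d, d, c), mix(h(c, d, a), mix(mix(c, a), d)))), mix(d, g(a, d, a), a), c))
Simplify inside:  g(mix(g(a, a, c), f(mix(g(c, c, a), d, a, c), mix(a, g(d, a, c), c), mix(f(d, c, a), d)), mix(f(d, d, c), mix(h(c, d, a), mix(mix(c, a), d)))), mix(d, g(a, d, a), a), c)  →  g(mix(a, c, d, f(d, d, c), f(mix(a, c, d, g(c, c, a)), mix(a, c, g(d, a, c)), mix(d, f(d, c, a))), g(a, a, c), h(c, d, a)), mix(a, d, g(a, d, a)), c)
Idempotence:  drop duplicate c
Sort:  mix(c, d, g(mix(a, c, d, f(d, d, c), f(mix(a, c, d, g(c, c, a)), mix(a, c, g(d, a, c)), mix(d, f(d, c, a))), g(a, a, c), h(c, d, a)), mix(a, d, g(a, d, a)), c))
Put back:  h(mix(c, d, g(mix(a, c, d, f(d, d, c), f(mix(a, c, d, g(c, c, a)), mix(a, c, g(d, a, c)), mix(d, f(d, c, a))), g(a, a, c), h(c, d, a)), mix(a, d, g(a, d, a)), c)), d, a)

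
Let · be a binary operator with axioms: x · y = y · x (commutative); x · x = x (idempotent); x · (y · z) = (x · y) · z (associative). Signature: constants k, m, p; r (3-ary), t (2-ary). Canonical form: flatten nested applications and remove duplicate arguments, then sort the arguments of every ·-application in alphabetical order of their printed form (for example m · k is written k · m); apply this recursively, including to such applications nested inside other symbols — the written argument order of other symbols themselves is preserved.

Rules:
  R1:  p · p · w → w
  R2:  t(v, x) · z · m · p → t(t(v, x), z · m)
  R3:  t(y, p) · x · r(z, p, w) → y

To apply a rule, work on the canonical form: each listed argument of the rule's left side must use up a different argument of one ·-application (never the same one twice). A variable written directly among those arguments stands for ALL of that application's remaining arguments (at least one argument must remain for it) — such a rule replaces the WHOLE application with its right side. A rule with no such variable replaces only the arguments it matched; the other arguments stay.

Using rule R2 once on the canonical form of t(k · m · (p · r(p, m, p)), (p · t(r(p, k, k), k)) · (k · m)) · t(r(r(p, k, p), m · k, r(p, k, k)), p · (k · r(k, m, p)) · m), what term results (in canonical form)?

Answer: t(k · m · p · r(p, m, p), t(t(r(p, k, k), k), k · m)) · t(r(r(p, k, p), k · m, r(p, k, k)), k · m · p · r(k, m, p))

Derivation:
Canonical form:  t(k · m · p · r(p, m, p), k · m · p · t(r(p, k, k), k)) · t(r(r(p, k, p), k · m, r(p, k, k)), k · m · p · r(k, m, p))
Match R2:  consume m, p, t(r(p, k, k), k);  v := r(p, k, k), x := k, z := k
The variable takes the whole remainder — replace the entire application.
Giving:  t(k · m · p · r(p, m, p), t(t(r(p, k, k), k), k · m)) · t(r(r(p, k, p), k · m, r(p, k, k)), k · m · p · r(k, m, p))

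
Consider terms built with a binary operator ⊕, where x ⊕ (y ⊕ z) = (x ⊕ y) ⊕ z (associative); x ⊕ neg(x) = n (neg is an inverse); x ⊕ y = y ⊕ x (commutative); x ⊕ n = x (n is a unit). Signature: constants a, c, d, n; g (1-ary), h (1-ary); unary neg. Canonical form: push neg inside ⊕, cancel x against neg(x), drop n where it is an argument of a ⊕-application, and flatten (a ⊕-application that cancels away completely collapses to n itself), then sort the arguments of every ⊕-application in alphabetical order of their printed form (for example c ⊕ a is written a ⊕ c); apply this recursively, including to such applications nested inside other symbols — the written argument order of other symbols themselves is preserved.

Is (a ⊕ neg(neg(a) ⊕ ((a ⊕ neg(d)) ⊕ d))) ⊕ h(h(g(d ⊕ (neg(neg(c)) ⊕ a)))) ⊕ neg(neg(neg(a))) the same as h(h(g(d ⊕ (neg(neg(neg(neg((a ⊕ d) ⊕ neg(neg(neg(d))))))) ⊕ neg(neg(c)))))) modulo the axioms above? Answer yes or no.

Left:  (a ⊕ neg(neg(a) ⊕ ((a ⊕ neg(d)) ⊕ d))) ⊕ h(h(g(d ⊕ (neg(neg(c)) ⊕ a)))) ⊕ neg(neg(neg(a)))
  Push neg inside:  distribute neg over ⊕ and collapse double neg
  Inverses cancel:  a cancels; d cancels
  Collect:  h(h(g(a ⊕ c ⊕ d)))
Right:  h(h(g(d ⊕ (neg(neg(neg(neg((a ⊕ d) ⊕ neg(neg(neg(d))))))) ⊕ neg(neg(c))))))
  Descend into:  d ⊕ (neg(neg(neg(neg((a ⊕ d) ⊕ neg(neg(neg(d))))))) ⊕ neg(neg(c)))
  Push neg inside:  distribute neg over ⊕ and collapse double neg
  Collect:  d ⊕ a ⊕ c
  Sort arguments:  a ⊕ c ⊕ d
  Reassemble:  h(h(g(a ⊕ c ⊕ d)))

Answer: yes — both canonical forms are h(h(g(a ⊕ c ⊕ d)))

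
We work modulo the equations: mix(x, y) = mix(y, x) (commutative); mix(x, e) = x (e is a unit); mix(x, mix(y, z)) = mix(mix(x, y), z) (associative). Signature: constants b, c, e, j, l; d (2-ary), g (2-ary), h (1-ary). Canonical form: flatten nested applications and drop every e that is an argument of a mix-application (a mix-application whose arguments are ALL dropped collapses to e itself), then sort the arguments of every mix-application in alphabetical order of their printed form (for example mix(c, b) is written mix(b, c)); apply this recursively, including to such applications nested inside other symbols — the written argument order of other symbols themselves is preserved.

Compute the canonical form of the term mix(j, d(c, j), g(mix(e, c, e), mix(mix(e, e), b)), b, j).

Answer: mix(b, d(c, j), g(c, b), j, j)

Derivation:
Canonicalize subterm:  g(mix(e, c, e), mix(mix(e, e), b))  →  g(c, b)
Sort arguments:  mix(b, d(c, j), g(c, b), j, j)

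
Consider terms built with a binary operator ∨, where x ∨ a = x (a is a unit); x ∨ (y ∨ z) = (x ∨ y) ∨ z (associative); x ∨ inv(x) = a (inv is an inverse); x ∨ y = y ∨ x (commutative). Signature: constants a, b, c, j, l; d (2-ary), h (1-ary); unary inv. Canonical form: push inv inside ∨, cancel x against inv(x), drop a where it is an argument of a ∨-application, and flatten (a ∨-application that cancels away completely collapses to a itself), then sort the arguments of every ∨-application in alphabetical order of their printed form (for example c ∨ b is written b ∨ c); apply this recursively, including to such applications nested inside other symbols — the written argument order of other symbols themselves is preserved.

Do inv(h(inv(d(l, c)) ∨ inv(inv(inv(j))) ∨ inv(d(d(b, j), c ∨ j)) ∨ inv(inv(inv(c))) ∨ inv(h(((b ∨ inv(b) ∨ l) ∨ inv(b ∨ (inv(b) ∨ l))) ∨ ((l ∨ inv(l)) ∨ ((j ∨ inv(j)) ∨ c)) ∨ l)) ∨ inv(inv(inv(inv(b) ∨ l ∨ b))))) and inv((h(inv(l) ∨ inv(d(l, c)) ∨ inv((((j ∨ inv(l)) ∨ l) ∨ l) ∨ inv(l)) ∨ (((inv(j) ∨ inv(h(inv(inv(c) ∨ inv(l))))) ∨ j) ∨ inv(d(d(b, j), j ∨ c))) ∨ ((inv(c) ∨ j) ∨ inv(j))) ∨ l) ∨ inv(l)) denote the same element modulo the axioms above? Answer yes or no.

Answer: yes — both canonical forms are inv(h(inv(c) ∨ inv(d(d(b, j), c ∨ j)) ∨ inv(d(l, c)) ∨ inv(h(c ∨ l)) ∨ inv(j) ∨ inv(l)))

Derivation:
Left:  inv(h(inv(d(l, c)) ∨ inv(inv(inv(j))) ∨ inv(d(d(b, j), c ∨ j)) ∨ inv(inv(inv(c))) ∨ inv(h(((b ∨ inv(b) ∨ l) ∨ inv(b ∨ (inv(b) ∨ l))) ∨ ((l ∨ inv(l)) ∨ ((j ∨ inv(j)) ∨ c)) ∨ l)) ∨ inv(inv(inv(inv(b) ∨ l ∨ b)))))
  Push inv inside:  distribute inv over ∨ and collapse double inv
  Combine occurrences:  inv(h(inv(c) ∨ inv(d(d(b, j), c ∨ j)) ∨ inv(d(l, c)) ∨ inv(h(c ∨ l)) ∨ inv(j) ∨ inv(l)))
Right:  inv((h(inv(l) ∨ inv(d(l, c)) ∨ inv((((j ∨ inv(l)) ∨ l) ∨ l) ∨ inv(l)) ∨ (((inv(j) ∨ inv(h(inv(inv(c) ∨ inv(l))))) ∨ j) ∨ inv(d(d(b, j), j ∨ c))) ∨ ((inv(c) ∨ j) ∨ inv(j))) ∨ l) ∨ inv(l))
  Push inv inside:  distribute inv over ∨ and collapse double inv
  Inverses cancel:  l cancels
  Collect:  inv(h(inv(c) ∨ inv(d(d(b, j), c ∨ j)) ∨ inv(d(l, c)) ∨ inv(h(c ∨ l)) ∨ inv(j) ∨ inv(l)))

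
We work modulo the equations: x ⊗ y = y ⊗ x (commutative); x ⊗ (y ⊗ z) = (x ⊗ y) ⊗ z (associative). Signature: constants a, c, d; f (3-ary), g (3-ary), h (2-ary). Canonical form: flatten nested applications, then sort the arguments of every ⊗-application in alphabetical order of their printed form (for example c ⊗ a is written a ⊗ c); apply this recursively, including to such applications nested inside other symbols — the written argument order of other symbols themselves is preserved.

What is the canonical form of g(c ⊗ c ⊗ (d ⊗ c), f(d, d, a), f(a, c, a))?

Answer: g(c ⊗ c ⊗ c ⊗ d, f(d, d, a), f(a, c, a))

Derivation:
Work inside:  c ⊗ c ⊗ (d ⊗ c)
Merge nested applications:  c ⊗ c ⊗ d ⊗ c
Sort arguments:  c ⊗ c ⊗ c ⊗ d
Rebuild:  g(c ⊗ c ⊗ c ⊗ d, f(d, d, a), f(a, c, a))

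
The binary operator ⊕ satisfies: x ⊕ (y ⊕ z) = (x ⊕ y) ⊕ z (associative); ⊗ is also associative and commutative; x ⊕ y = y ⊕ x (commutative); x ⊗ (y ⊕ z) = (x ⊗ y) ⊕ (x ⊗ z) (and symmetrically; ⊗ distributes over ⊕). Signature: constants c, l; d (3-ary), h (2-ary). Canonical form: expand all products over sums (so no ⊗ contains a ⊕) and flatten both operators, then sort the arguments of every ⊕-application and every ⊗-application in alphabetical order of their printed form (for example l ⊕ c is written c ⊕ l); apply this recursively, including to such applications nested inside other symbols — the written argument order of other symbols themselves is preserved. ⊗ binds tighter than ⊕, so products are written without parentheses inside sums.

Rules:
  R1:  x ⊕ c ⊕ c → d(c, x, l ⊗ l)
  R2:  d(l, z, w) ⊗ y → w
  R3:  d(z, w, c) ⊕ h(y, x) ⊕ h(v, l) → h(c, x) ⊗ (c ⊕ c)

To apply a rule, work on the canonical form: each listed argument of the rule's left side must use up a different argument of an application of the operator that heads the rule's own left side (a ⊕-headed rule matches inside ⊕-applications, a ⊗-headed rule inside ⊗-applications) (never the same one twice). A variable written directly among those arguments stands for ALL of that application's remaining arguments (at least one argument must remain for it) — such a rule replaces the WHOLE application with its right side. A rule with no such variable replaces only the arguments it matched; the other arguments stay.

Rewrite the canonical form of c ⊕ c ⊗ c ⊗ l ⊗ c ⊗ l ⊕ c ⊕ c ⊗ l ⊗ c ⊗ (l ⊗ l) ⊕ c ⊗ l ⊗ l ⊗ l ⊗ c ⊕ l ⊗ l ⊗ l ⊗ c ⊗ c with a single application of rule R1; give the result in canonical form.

Answer: d(c, c ⊗ c ⊗ c ⊗ l ⊗ l ⊕ c ⊗ c ⊗ l ⊗ l ⊗ l ⊕ c ⊗ c ⊗ l ⊗ l ⊗ l ⊕ c ⊗ c ⊗ l ⊗ l ⊗ l, l ⊗ l)

Derivation:
Canonical form:  c ⊕ c ⊕ c ⊗ c ⊗ c ⊗ l ⊗ l ⊕ c ⊗ c ⊗ l ⊗ l ⊗ l ⊕ c ⊗ c ⊗ l ⊗ l ⊗ l ⊕ c ⊗ c ⊗ l ⊗ l ⊗ l
Apply R1:  consuming c, c;  x := c ⊗ c ⊗ c ⊗ l ⊗ l ⊕ c ⊗ c ⊗ l ⊗ l ⊗ l ⊕ c ⊗ c ⊗ l ⊗ l ⊗ l ⊕ c ⊗ c ⊗ l ⊗ l ⊗ l
The variable takes the whole remainder — replace the entire application.
Giving:  d(c, c ⊗ c ⊗ c ⊗ l ⊗ l ⊕ c ⊗ c ⊗ l ⊗ l ⊗ l ⊕ c ⊗ c ⊗ l ⊗ l ⊗ l ⊕ c ⊗ c ⊗ l ⊗ l ⊗ l, l ⊗ l)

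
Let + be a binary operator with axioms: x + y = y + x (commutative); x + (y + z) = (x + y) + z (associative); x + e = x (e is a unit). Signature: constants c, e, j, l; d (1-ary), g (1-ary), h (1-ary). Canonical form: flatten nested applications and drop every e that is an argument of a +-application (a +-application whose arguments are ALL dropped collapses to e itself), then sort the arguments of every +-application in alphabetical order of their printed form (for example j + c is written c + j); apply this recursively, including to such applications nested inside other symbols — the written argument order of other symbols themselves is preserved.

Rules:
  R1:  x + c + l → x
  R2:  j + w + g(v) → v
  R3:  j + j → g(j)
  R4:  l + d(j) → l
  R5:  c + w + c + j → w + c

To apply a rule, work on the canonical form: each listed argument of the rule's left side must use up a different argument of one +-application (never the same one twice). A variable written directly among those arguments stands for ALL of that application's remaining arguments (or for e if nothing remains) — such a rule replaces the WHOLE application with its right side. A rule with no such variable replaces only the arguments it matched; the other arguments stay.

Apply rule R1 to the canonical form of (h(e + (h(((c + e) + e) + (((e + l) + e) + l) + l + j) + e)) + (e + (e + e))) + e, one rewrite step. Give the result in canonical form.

Answer: h(h(j + l + l))

Derivation:
Canonical form:  h(h(c + j + l + l + l))
Match R1:  consume c, l;  x := j + l + l
Every leftover argument binds to the variable; the entire application is replaced.
New term:  h(h(j + l + l))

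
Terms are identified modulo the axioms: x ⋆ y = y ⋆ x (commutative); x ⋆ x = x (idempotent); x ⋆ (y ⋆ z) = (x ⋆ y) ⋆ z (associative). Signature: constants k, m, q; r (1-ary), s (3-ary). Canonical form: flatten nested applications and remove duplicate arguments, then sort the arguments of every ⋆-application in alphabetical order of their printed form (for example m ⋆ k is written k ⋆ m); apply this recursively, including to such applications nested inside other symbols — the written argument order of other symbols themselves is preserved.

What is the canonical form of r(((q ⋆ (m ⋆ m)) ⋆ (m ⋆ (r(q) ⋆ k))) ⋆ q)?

Answer: r(k ⋆ m ⋆ q ⋆ r(q))

Derivation:
Work inside:  ((q ⋆ (m ⋆ m)) ⋆ (m ⋆ (r(q) ⋆ k))) ⋆ q
Merge nested applications:  q ⋆ m ⋆ m ⋆ m ⋆ r(q) ⋆ k ⋆ q
Deduplicate:  drop duplicate m, m, q
Sort arguments:  k ⋆ m ⋆ q ⋆ r(q)
Put back:  r(k ⋆ m ⋆ q ⋆ r(q))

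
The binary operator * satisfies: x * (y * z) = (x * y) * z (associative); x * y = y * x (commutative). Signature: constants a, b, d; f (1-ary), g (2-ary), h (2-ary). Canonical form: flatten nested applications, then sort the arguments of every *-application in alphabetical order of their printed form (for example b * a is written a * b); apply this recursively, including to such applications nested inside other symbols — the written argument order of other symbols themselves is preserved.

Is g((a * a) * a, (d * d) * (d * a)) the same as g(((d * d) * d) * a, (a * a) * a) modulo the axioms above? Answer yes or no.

Answer: no — g(a * a * a, a * d * d * d) vs g(a * d * d * d, a * a * a)

Derivation:
Left:  g((a * a) * a, (d * d) * (d * a))
  Work inside:  (d * d) * (d * a)
  Merge nested applications:  d * d * d * a
  Order the arguments:  a * d * d * d
  Put back:  g(a * a * a, a * d * d * d)
Right:  g(((d * d) * d) * a, (a * a) * a)
  Work inside:  ((d * d) * d) * a
  Flatten:  d * d * d * a
  Order the arguments:  a * d * d * d
  Rebuild:  g(a * d * d * d, a * a * a)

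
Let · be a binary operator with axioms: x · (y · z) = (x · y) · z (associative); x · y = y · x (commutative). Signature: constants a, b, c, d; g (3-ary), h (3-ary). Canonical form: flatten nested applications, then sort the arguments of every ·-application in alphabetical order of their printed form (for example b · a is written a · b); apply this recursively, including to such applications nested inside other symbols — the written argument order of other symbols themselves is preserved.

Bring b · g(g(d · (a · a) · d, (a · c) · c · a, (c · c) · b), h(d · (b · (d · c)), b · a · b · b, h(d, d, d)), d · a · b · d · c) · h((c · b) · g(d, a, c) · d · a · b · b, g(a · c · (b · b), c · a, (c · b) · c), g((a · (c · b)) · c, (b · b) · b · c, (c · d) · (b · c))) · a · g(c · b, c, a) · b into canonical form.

Simplify inside:  g(g(d · (a · a) · d, (a · c) · c · a, (c · c) · b), h(d · (b · (d · c)), b · a · b · b, h(d, d, d)), d · a · b · d · c)  →  g(g(a · a · d · d, a · a · c · c, b · c · c), h(b · c · d · d, a · b · b · b, h(d, d, d)), a · b · c · d · d)
Simplify inside:  h((c · b) · g(d, a, c) · d · a · b · b, g(a · c · (b · b), c · a, (c · b) · c), g((a · (c · b)) · c, (b · b) · b · c, (c · d) · (b · c)))  →  h(a · b · b · b · c · d · g(d, a, c), g(a · b · b · c, a · c, b · c · c), g(a · b · c · c, b · b · b · c, b · c · c · d))
Inside:  g(c · b, c, a)  →  g(b · c, c, a)
Sort arguments:  a · b · b · g(b · c, c, a) · g(g(a · a · d · d, a · a · c · c, b · c · c), h(b · c · d · d, a · b · b · b, h(d, d, d)), a · b · c · d · d) · h(a · b · b · b · c · d · g(d, a, c), g(a · b · b · c, a · c, b · c · c), g(a · b · c · c, b · b · b · c, b · c · c · d))

Answer: a · b · b · g(b · c, c, a) · g(g(a · a · d · d, a · a · c · c, b · c · c), h(b · c · d · d, a · b · b · b, h(d, d, d)), a · b · c · d · d) · h(a · b · b · b · c · d · g(d, a, c), g(a · b · b · c, a · c, b · c · c), g(a · b · c · c, b · b · b · c, b · c · c · d))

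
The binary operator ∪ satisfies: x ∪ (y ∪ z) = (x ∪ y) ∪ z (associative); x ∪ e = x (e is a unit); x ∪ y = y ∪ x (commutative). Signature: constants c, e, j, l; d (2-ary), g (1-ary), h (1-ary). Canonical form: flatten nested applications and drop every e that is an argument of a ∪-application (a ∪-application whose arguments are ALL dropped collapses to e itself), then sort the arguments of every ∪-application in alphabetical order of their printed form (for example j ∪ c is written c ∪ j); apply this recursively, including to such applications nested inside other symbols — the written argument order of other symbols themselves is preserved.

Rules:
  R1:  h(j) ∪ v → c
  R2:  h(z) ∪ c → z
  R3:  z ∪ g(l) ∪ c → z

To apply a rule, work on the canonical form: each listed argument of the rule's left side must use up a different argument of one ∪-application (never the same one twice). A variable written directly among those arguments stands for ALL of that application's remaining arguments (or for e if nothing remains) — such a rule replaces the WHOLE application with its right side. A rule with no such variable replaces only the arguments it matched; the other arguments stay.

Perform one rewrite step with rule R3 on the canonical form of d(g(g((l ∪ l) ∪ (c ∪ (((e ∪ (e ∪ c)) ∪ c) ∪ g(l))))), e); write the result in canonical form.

Answer: d(g(g(c ∪ c ∪ l ∪ l)), e)

Derivation:
Canonical form:  d(g(g(c ∪ c ∪ c ∪ g(l) ∪ l ∪ l)), e)
Match R3:  consume c, g(l);  z := c ∪ c ∪ l ∪ l
The extension variable absorbs all remaining arguments, so the whole application is rewritten.
New term:  d(g(g(c ∪ c ∪ l ∪ l)), e)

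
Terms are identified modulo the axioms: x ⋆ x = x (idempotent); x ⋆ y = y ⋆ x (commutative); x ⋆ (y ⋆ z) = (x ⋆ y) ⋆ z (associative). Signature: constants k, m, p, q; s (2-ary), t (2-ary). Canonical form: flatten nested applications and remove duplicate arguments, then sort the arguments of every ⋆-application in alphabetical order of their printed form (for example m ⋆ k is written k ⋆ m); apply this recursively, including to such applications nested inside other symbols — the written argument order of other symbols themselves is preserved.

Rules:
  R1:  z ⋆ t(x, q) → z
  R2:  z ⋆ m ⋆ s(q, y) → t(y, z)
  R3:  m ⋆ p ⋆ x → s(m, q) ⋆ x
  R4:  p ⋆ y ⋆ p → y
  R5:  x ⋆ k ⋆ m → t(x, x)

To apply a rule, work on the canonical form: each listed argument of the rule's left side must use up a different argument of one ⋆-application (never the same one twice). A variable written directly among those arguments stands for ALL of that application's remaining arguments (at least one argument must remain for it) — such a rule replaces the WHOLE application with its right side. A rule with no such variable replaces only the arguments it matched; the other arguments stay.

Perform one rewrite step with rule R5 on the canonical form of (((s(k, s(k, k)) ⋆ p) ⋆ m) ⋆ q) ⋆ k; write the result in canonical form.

Canonical form:  k ⋆ m ⋆ p ⋆ q ⋆ s(k, s(k, k))
Match R5:  consume k, m;  x := p ⋆ q ⋆ s(k, s(k, k))
Every leftover argument binds to the variable; the entire application is replaced.
Result:  t(p ⋆ q ⋆ s(k, s(k, k)), p ⋆ q ⋆ s(k, s(k, k)))

Answer: t(p ⋆ q ⋆ s(k, s(k, k)), p ⋆ q ⋆ s(k, s(k, k)))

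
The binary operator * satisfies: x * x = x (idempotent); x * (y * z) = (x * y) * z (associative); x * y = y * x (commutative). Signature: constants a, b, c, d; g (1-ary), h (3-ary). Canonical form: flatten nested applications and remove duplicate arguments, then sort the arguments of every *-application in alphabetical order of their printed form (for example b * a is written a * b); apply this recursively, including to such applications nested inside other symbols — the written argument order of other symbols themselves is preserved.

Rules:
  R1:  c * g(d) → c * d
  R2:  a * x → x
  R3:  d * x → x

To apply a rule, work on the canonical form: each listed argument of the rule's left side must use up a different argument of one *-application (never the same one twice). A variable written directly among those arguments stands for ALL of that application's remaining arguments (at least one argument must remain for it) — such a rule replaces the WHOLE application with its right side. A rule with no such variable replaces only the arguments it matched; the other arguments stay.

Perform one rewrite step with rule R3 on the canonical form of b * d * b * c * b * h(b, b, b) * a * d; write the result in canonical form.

Answer: a * b * c * h(b, b, b)

Derivation:
Canonical form:  a * b * c * d * h(b, b, b)
R3 matches:  uses d;  x := a * b * c * h(b, b, b)
The extension variable absorbs all remaining arguments, so the whole application is rewritten.
New term:  a * b * c * h(b, b, b)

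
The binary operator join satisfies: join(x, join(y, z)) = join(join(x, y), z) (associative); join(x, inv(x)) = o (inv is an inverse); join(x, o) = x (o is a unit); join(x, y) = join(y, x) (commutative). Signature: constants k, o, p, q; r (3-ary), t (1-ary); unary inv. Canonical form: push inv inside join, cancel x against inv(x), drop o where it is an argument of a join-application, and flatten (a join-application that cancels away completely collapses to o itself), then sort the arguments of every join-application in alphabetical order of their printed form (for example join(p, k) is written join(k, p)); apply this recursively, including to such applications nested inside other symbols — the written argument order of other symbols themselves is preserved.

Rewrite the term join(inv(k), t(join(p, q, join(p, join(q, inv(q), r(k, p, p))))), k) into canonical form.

Answer: t(join(p, p, q, r(k, p, p)))

Derivation:
Cancel:  k cancels
Collect:  t(join(p, p, q, r(k, p, p)))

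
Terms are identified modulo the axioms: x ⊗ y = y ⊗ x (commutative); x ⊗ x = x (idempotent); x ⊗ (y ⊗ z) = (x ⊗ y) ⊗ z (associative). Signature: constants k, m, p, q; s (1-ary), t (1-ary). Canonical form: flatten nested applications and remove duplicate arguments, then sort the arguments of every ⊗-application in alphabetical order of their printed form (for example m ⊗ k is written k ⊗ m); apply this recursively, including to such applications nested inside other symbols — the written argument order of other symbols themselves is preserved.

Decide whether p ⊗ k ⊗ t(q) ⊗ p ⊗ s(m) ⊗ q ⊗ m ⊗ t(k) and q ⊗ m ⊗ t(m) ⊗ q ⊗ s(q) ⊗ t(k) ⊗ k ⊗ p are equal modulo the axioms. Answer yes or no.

Left:  p ⊗ k ⊗ t(q) ⊗ p ⊗ s(m) ⊗ q ⊗ m ⊗ t(k)
  Drop duplicates:  drop duplicate p
  Sort:  k ⊗ m ⊗ p ⊗ q ⊗ s(m) ⊗ t(k) ⊗ t(q)
Right:  q ⊗ m ⊗ t(m) ⊗ q ⊗ s(q) ⊗ t(k) ⊗ k ⊗ p
  Idempotence:  drop duplicate q
  Sort arguments:  k ⊗ m ⊗ p ⊗ q ⊗ s(q) ⊗ t(k) ⊗ t(m)

Answer: no — k ⊗ m ⊗ p ⊗ q ⊗ s(m) ⊗ t(k) ⊗ t(q) vs k ⊗ m ⊗ p ⊗ q ⊗ s(q) ⊗ t(k) ⊗ t(m)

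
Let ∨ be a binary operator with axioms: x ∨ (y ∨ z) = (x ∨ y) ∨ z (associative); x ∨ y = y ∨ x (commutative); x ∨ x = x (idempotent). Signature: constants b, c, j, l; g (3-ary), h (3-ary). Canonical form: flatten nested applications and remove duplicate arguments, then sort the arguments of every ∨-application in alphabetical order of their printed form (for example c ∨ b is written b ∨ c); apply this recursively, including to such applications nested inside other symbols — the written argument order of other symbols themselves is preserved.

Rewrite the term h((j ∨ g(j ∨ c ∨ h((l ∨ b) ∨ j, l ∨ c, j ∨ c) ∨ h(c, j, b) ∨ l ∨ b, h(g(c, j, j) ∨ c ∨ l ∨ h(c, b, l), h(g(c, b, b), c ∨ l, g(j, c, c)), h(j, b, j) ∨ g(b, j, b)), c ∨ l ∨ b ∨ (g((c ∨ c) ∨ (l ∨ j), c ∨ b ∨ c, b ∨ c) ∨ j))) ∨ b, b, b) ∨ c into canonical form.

Simplify inside:  h((j ∨ g(j ∨ c ∨ h((l ∨ b) ∨ j, l ∨ c, j ∨ c) ∨ h(c, j, b) ∨ l ∨ b, h(g(c, j, j) ∨ c ∨ l ∨ h(c, b, l), h(g(c, b, b), c ∨ l, g(j, c, c)), h(j, b, j) ∨ g(b, j, b)), c ∨ l ∨ b ∨ (g((c ∨ c) ∨ (l ∨ j), c ∨ b ∨ c, b ∨ c) ∨ j))) ∨ b, b, b)  →  h(b ∨ g(b ∨ c ∨ h(b ∨ j ∨ l, c ∨ l, c ∨ j) ∨ h(c, j, b) ∨ j ∨ l, h(c ∨ g(c, j, j) ∨ h(c, b, l) ∨ l, h(g(c, b, b), c ∨ l, g(j, c, c)), g(b, j, b) ∨ h(j, b, j)), b ∨ c ∨ g(c ∨ j ∨ l, b ∨ c, b ∨ c) ∨ j ∨ l) ∨ j, b, b)
Sort arguments:  c ∨ h(b ∨ g(b ∨ c ∨ h(b ∨ j ∨ l, c ∨ l, c ∨ j) ∨ h(c, j, b) ∨ j ∨ l, h(c ∨ g(c, j, j) ∨ h(c, b, l) ∨ l, h(g(c, b, b), c ∨ l, g(j, c, c)), g(b, j, b) ∨ h(j, b, j)), b ∨ c ∨ g(c ∨ j ∨ l, b ∨ c, b ∨ c) ∨ j ∨ l) ∨ j, b, b)

Answer: c ∨ h(b ∨ g(b ∨ c ∨ h(b ∨ j ∨ l, c ∨ l, c ∨ j) ∨ h(c, j, b) ∨ j ∨ l, h(c ∨ g(c, j, j) ∨ h(c, b, l) ∨ l, h(g(c, b, b), c ∨ l, g(j, c, c)), g(b, j, b) ∨ h(j, b, j)), b ∨ c ∨ g(c ∨ j ∨ l, b ∨ c, b ∨ c) ∨ j ∨ l) ∨ j, b, b)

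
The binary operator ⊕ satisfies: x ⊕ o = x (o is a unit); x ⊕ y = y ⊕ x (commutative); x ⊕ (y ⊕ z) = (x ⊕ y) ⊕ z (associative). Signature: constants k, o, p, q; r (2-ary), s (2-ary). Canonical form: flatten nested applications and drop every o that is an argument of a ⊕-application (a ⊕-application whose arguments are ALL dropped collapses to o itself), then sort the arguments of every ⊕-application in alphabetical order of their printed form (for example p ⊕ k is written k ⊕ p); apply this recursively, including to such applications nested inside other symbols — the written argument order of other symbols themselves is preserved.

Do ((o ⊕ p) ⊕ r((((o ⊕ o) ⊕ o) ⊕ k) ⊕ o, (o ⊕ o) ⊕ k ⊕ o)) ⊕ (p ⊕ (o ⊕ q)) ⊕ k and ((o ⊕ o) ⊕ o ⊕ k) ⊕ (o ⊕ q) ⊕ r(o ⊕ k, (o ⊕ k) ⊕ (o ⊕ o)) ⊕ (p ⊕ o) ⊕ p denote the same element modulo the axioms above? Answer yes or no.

Left:  ((o ⊕ p) ⊕ r((((o ⊕ o) ⊕ o) ⊕ k) ⊕ o, (o ⊕ o) ⊕ k ⊕ o)) ⊕ (p ⊕ (o ⊕ q)) ⊕ k
  Flatten:  o ⊕ p ⊕ r((((o ⊕ o) ⊕ o) ⊕ k) ⊕ o, (o ⊕ o) ⊕ k ⊕ o) ⊕ p ⊕ o ⊕ q ⊕ k
  Inside:  r((((o ⊕ o) ⊕ o) ⊕ k) ⊕ o, (o ⊕ o) ⊕ k ⊕ o)  →  r(k, k)
  Drop the unit:  drop o (×2)
  Order the arguments:  k ⊕ p ⊕ p ⊕ q ⊕ r(k, k)
Right:  ((o ⊕ o) ⊕ o ⊕ k) ⊕ (o ⊕ q) ⊕ r(o ⊕ k, (o ⊕ k) ⊕ (o ⊕ o)) ⊕ (p ⊕ o) ⊕ p
  Flatten:  o ⊕ o ⊕ o ⊕ k ⊕ o ⊕ q ⊕ r(o ⊕ k, (o ⊕ k) ⊕ (o ⊕ o)) ⊕ p ⊕ o ⊕ p
  Inside:  r(o ⊕ k, (o ⊕ k) ⊕ (o ⊕ o))  →  r(k, k)
  Unit:  drop o (×5)
  Sort arguments:  k ⊕ p ⊕ p ⊕ q ⊕ r(k, k)

Answer: yes — both canonical forms are k ⊕ p ⊕ p ⊕ q ⊕ r(k, k)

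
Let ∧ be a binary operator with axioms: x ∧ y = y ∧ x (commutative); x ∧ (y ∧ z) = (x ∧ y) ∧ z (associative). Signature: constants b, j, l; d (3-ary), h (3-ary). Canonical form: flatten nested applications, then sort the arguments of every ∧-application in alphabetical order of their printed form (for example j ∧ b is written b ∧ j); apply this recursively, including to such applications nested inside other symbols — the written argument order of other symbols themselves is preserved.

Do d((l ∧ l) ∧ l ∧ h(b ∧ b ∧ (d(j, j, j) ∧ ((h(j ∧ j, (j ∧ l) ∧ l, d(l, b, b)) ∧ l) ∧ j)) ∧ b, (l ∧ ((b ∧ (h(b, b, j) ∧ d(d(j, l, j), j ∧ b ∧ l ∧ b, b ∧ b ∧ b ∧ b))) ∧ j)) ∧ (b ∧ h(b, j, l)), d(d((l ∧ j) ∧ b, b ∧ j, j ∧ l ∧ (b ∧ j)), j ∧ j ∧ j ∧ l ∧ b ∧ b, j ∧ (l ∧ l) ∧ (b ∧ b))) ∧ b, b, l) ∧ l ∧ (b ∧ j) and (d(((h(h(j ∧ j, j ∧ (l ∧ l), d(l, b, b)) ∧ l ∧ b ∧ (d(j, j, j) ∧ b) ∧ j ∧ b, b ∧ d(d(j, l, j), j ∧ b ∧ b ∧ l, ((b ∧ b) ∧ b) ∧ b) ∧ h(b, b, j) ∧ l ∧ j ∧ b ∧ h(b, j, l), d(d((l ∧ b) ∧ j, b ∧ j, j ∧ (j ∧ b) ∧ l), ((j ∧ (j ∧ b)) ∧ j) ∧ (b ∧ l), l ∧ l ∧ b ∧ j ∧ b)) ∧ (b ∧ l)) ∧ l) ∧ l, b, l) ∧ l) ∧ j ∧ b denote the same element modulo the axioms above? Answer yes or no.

Left:  d((l ∧ l) ∧ l ∧ h(b ∧ b ∧ (d(j, j, j) ∧ ((h(j ∧ j, (j ∧ l) ∧ l, d(l, b, b)) ∧ l) ∧ j)) ∧ b, (l ∧ ((b ∧ (h(b, b, j) ∧ d(d(j, l, j), j ∧ b ∧ l ∧ b, b ∧ b ∧ b ∧ b))) ∧ j)) ∧ (b ∧ h(b, j, l)), d(d((l ∧ j) ∧ b, b ∧ j, j ∧ l ∧ (b ∧ j)), j ∧ j ∧ j ∧ l ∧ b ∧ b, j ∧ (l ∧ l) ∧ (b ∧ b))) ∧ b, b, l) ∧ l ∧ (b ∧ j)
  Merge nested applications:  d((l ∧ l) ∧ l ∧ h(b ∧ b ∧ (d(j, j, j) ∧ ((h(j ∧ j, (j ∧ l) ∧ l, d(l, b, b)) ∧ l) ∧ j)) ∧ b, (l ∧ ((b ∧ (h(b, b, j) ∧ d(d(j, l, j), j ∧ b ∧ l ∧ b, b ∧ b ∧ b ∧ b))) ∧ j)) ∧ (b ∧ h(b, j, l)), d(d((l ∧ j) ∧ b, b ∧ j, j ∧ l ∧ (b ∧ j)), j ∧ j ∧ j ∧ l ∧ b ∧ b, j ∧ (l ∧ l) ∧ (b ∧ b))) ∧ b, b, l) ∧ l ∧ b ∧ j
  Inside:  d((l ∧ l) ∧ l ∧ h(b ∧ b ∧ (d(j, j, j) ∧ ((h(j ∧ j, (j ∧ l) ∧ l, d(l, b, b)) ∧ l) ∧ j)) ∧ b, (l ∧ ((b ∧ (h(b, b, j) ∧ d(d(j, l, j), j ∧ b ∧ l ∧ b, b ∧ b ∧ b ∧ b))) ∧ j)) ∧ (b ∧ h(b, j, l)), d(d((l ∧ j) ∧ b, b ∧ j, j ∧ l ∧ (b ∧ j)), j ∧ j ∧ j ∧ l ∧ b ∧ b, j ∧ (l ∧ l) ∧ (b ∧ b))) ∧ b, b, l)  →  d(b ∧ h(b ∧ b ∧ b ∧ d(j, j, j) ∧ h(j ∧ j, j ∧ l ∧ l, d(l, b, b)) ∧ j ∧ l, b ∧ b ∧ d(d(j, l, j), b ∧ b ∧ j ∧ l, b ∧ b ∧ b ∧ b) ∧ h(b, b, j) ∧ h(b, j, l) ∧ j ∧ l, d(d(b ∧ j ∧ l, b ∧ j, b ∧ j ∧ j ∧ l), b ∧ b ∧ j ∧ j ∧ j ∧ l, b ∧ b ∧ j ∧ l ∧ l)) ∧ l ∧ l ∧ l, b, l)
  Sort:  b ∧ d(b ∧ h(b ∧ b ∧ b ∧ d(j, j, j) ∧ h(j ∧ j, j ∧ l ∧ l, d(l, b, b)) ∧ j ∧ l, b ∧ b ∧ d(d(j, l, j), b ∧ b ∧ j ∧ l, b ∧ b ∧ b ∧ b) ∧ h(b, b, j) ∧ h(b, j, l) ∧ j ∧ l, d(d(b ∧ j ∧ l, b ∧ j, b ∧ j ∧ j ∧ l), b ∧ b ∧ j ∧ j ∧ j ∧ l, b ∧ b ∧ j ∧ l ∧ l)) ∧ l ∧ l ∧ l, b, l) ∧ j ∧ l
Right:  (d(((h(h(j ∧ j, j ∧ (l ∧ l), d(l, b, b)) ∧ l ∧ b ∧ (d(j, j, j) ∧ b) ∧ j ∧ b, b ∧ d(d(j, l, j), j ∧ b ∧ b ∧ l, ((b ∧ b) ∧ b) ∧ b) ∧ h(b, b, j) ∧ l ∧ j ∧ b ∧ h(b, j, l), d(d((l ∧ b) ∧ j, b ∧ j, j ∧ (j ∧ b) ∧ l), ((j ∧ (j ∧ b)) ∧ j) ∧ (b ∧ l), l ∧ l ∧ b ∧ j ∧ b)) ∧ (b ∧ l)) ∧ l) ∧ l, b, l) ∧ l) ∧ j ∧ b
  Un-nest:  d(((h(h(j ∧ j, j ∧ (l ∧ l), d(l, b, b)) ∧ l ∧ b ∧ (d(j, j, j) ∧ b) ∧ j ∧ b, b ∧ d(d(j, l, j), j ∧ b ∧ b ∧ l, ((b ∧ b) ∧ b) ∧ b) ∧ h(b, b, j) ∧ l ∧ j ∧ b ∧ h(b, j, l), d(d((l ∧ b) ∧ j, b ∧ j, j ∧ (j ∧ b) ∧ l), ((j ∧ (j ∧ b)) ∧ j) ∧ (b ∧ l), l ∧ l ∧ b ∧ j ∧ b)) ∧ (b ∧ l)) ∧ l) ∧ l, b, l) ∧ l ∧ j ∧ b
  Simplify inside:  d(((h(h(j ∧ j, j ∧ (l ∧ l), d(l, b, b)) ∧ l ∧ b ∧ (d(j, j, j) ∧ b) ∧ j ∧ b, b ∧ d(d(j, l, j), j ∧ b ∧ b ∧ l, ((b ∧ b) ∧ b) ∧ b) ∧ h(b, b, j) ∧ l ∧ j ∧ b ∧ h(b, j, l), d(d((l ∧ b) ∧ j, b ∧ j, j ∧ (j ∧ b) ∧ l), ((j ∧ (j ∧ b)) ∧ j) ∧ (b ∧ l), l ∧ l ∧ b ∧ j ∧ b)) ∧ (b ∧ l)) ∧ l) ∧ l, b, l)  →  d(b ∧ h(b ∧ b ∧ b ∧ d(j, j, j) ∧ h(j ∧ j, j ∧ l ∧ l, d(l, b, b)) ∧ j ∧ l, b ∧ b ∧ d(d(j, l, j), b ∧ b ∧ j ∧ l, b ∧ b ∧ b ∧ b) ∧ h(b, b, j) ∧ h(b, j, l) ∧ j ∧ l, d(d(b ∧ j ∧ l, b ∧ j, b ∧ j ∧ j ∧ l), b ∧ b ∧ j ∧ j ∧ j ∧ l, b ∧ b ∧ j ∧ l ∧ l)) ∧ l ∧ l ∧ l, b, l)
  Order the arguments:  b ∧ d(b ∧ h(b ∧ b ∧ b ∧ d(j, j, j) ∧ h(j ∧ j, j ∧ l ∧ l, d(l, b, b)) ∧ j ∧ l, b ∧ b ∧ d(d(j, l, j), b ∧ b ∧ j ∧ l, b ∧ b ∧ b ∧ b) ∧ h(b, b, j) ∧ h(b, j, l) ∧ j ∧ l, d(d(b ∧ j ∧ l, b ∧ j, b ∧ j ∧ j ∧ l), b ∧ b ∧ j ∧ j ∧ j ∧ l, b ∧ b ∧ j ∧ l ∧ l)) ∧ l ∧ l ∧ l, b, l) ∧ j ∧ l

Answer: yes — both canonical forms are b ∧ d(b ∧ h(b ∧ b ∧ b ∧ d(j, j, j) ∧ h(j ∧ j, j ∧ l ∧ l, d(l, b, b)) ∧ j ∧ l, b ∧ b ∧ d(d(j, l, j), b ∧ b ∧ j ∧ l, b ∧ b ∧ b ∧ b) ∧ h(b, b, j) ∧ h(b, j, l) ∧ j ∧ l, d(d(b ∧ j ∧ l, b ∧ j, b ∧ j ∧ j ∧ l), b ∧ b ∧ j ∧ j ∧ j ∧ l, b ∧ b ∧ j ∧ l ∧ l)) ∧ l ∧ l ∧ l, b, l) ∧ j ∧ l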